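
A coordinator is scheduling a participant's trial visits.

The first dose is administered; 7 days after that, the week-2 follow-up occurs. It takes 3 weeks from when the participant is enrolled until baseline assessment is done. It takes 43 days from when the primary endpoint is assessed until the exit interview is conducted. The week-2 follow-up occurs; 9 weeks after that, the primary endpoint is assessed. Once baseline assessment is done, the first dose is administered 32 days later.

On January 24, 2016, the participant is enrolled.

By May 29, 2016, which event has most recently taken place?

The primary endpoint is assessed

The participant is enrolled: Jan 24, 2016.
Baseline assessment is done: Jan 24, 2016 + 3 weeks = Feb 14, 2016.
The first dose is administered: Feb 14, 2016 + 32 days = Mar 17, 2016.
The week-2 follow-up occurs: Mar 17, 2016 + 7 days = Mar 24, 2016.
The primary endpoint is assessed: Mar 24, 2016 + 9 weeks = May 26, 2016.
The exit interview is conducted: May 26, 2016 + 43 days = Jul 8, 2016.
May 29, 2016 falls between when the primary endpoint is assessed (May 26, 2016) and when the exit interview is conducted (Jul 8, 2016).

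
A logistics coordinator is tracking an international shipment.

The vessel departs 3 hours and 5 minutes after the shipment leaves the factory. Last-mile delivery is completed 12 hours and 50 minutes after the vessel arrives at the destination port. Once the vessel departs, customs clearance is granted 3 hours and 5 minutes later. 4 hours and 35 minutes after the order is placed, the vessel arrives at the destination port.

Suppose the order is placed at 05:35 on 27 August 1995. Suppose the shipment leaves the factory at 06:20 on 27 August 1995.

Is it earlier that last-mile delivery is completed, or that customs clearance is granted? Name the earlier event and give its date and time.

Customs clearance is granted — 12:30 on 27 August 1995

The order is placed: 05:35 Aug 27, 1995.
The vessel arrives at the destination port: 05:35 Aug 27, 1995 + 4h35m = 10:10 Aug 27, 1995.
Last-mile delivery is completed: 10:10 Aug 27, 1995 + 12h50m = 23:00 Aug 27, 1995.
The shipment leaves the factory: 06:20 Aug 27, 1995.
The vessel departs: 06:20 Aug 27, 1995 + 3h05m = 09:25 Aug 27, 1995.
Customs clearance is granted: 09:25 Aug 27, 1995 + 3h05m = 12:30 Aug 27, 1995.
Comparing: last-mile delivery is completed at 23:00 Aug 27, 1995 vs customs clearance is granted at 12:30 Aug 27, 1995. Earlier: customs clearance is granted.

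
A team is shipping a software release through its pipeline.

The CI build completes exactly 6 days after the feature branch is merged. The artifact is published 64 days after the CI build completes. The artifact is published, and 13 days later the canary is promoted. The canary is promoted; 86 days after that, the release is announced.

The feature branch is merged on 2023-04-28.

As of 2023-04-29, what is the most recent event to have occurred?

The feature branch is merged

The feature branch is merged: Apr 28, 2023.
The CI build completes: Apr 28, 2023 + 6 days = May 4, 2023.
The artifact is published: May 4, 2023 + 64 days = Jul 7, 2023.
The canary is promoted: Jul 7, 2023 + 13 days = Jul 20, 2023.
The release is announced: Jul 20, 2023 + 86 days = Oct 14, 2023.
Apr 29, 2023 falls between when the feature branch is merged (Apr 28, 2023) and when the CI build completes (May 4, 2023).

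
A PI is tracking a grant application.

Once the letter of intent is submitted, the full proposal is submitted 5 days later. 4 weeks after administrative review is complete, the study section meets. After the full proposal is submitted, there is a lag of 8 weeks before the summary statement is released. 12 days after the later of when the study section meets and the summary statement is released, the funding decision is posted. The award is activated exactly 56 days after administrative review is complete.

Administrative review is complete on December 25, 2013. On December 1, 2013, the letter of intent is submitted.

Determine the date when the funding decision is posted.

February 12, 2014

Administrative review is complete: Dec 25, 2013.
The study section meets: Dec 25, 2013 + 4 weeks = Jan 22, 2014.
The letter of intent is submitted: Dec 1, 2013.
The full proposal is submitted: Dec 1, 2013 + 5 days = Dec 6, 2013.
The summary statement is released: Dec 6, 2013 + 8 weeks = Jan 31, 2014.
Both prerequisites met — the study section meets (Jan 22, 2014), the summary statement is released (Jan 31, 2014); the later is Jan 31, 2014.
The funding decision is posted: Jan 31, 2014 + 12 days = Feb 12, 2014.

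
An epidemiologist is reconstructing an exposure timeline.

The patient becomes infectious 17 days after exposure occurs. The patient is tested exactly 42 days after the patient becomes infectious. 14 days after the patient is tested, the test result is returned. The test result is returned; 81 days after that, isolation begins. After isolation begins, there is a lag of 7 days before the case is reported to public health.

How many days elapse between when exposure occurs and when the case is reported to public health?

161 days

Causal path: exposure occurs → the patient becomes infectious → the patient is tested → the test result is returned → isolation begins → the case is reported to public health.
Total delay along the path: 17 + 42 + 14 + 81 + 7 = 161 days.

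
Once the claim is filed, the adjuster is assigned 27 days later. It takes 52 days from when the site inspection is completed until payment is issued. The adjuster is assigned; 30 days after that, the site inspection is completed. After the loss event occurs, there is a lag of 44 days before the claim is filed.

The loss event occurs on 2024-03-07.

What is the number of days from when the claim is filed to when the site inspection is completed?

Causal path: the claim is filed → the adjuster is assigned → the site inspection is completed.
Total delay along the path: 27 + 30 = 57 days.

57 days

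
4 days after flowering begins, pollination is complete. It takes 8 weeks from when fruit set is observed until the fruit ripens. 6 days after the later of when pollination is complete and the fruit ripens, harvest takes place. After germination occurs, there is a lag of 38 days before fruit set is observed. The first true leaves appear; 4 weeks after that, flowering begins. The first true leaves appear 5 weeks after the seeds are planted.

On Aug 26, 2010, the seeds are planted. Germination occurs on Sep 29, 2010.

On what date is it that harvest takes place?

Jan 7, 2011

The seeds are planted: Aug 26, 2010.
The first true leaves appear: Aug 26, 2010 + 5 weeks = Sep 30, 2010.
Flowering begins: Sep 30, 2010 + 4 weeks = Oct 28, 2010.
Pollination is complete: Oct 28, 2010 + 4 days = Nov 1, 2010.
Germination occurs: Sep 29, 2010.
Fruit set is observed: Sep 29, 2010 + 38 days = Nov 6, 2010.
The fruit ripens: Nov 6, 2010 + 8 weeks = Jan 1, 2011.
Both prerequisites met — pollination is complete (Nov 1, 2010), the fruit ripens (Jan 1, 2011); the later is Jan 1, 2011.
Harvest takes place: Jan 1, 2011 + 6 days = Jan 7, 2011.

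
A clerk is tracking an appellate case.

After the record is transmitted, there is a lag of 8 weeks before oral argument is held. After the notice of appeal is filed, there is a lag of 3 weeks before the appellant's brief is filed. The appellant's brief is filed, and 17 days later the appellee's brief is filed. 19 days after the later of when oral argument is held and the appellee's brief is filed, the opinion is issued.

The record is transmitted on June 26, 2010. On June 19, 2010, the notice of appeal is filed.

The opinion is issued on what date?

The record is transmitted: Jun 26, 2010.
Oral argument is held: Jun 26, 2010 + 8 weeks = Aug 21, 2010.
The notice of appeal is filed: Jun 19, 2010.
The appellant's brief is filed: Jun 19, 2010 + 3 weeks = Jul 10, 2010.
The appellee's brief is filed: Jul 10, 2010 + 17 days = Jul 27, 2010.
Both prerequisites met — oral argument is held (Aug 21, 2010), the appellee's brief is filed (Jul 27, 2010); the later is Aug 21, 2010.
The opinion is issued: Aug 21, 2010 + 19 days = Sep 9, 2010.

September 9, 2010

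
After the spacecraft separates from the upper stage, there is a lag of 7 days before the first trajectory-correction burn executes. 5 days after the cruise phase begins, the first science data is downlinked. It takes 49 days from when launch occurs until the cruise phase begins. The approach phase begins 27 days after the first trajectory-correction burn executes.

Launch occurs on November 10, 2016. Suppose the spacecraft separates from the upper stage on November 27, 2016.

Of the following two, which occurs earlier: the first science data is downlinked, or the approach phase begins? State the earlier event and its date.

The approach phase begins — December 31, 2016

Launch occurs: Nov 10, 2016.
The cruise phase begins: Nov 10, 2016 + 49 days = Dec 29, 2016.
The first science data is downlinked: Dec 29, 2016 + 5 days = Jan 3, 2017.
The spacecraft separates from the upper stage: Nov 27, 2016.
The first trajectory-correction burn executes: Nov 27, 2016 + 7 days = Dec 4, 2016.
The approach phase begins: Dec 4, 2016 + 27 days = Dec 31, 2016.
Comparing: the first science data is downlinked on Jan 3, 2017 vs the approach phase begins on Dec 31, 2016. Earlier: the approach phase begins.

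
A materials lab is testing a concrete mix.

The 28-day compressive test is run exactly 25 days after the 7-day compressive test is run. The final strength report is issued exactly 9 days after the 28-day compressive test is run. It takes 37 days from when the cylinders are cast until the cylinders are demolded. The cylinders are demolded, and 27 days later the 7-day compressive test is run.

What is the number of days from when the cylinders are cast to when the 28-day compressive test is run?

89 days

Causal path: the cylinders are cast → the cylinders are demolded → the 7-day compressive test is run → the 28-day compressive test is run.
Total delay along the path: 37 + 27 + 25 = 89 days.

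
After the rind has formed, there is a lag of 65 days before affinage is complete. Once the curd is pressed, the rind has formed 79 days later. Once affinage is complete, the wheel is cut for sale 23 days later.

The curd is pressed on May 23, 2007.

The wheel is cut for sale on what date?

November 6, 2007

The curd is pressed: May 23, 2007.
The rind has formed: May 23, 2007 + 79 days = Aug 10, 2007.
Affinage is complete: Aug 10, 2007 + 65 days = Oct 14, 2007.
The wheel is cut for sale: Oct 14, 2007 + 23 days = Nov 6, 2007.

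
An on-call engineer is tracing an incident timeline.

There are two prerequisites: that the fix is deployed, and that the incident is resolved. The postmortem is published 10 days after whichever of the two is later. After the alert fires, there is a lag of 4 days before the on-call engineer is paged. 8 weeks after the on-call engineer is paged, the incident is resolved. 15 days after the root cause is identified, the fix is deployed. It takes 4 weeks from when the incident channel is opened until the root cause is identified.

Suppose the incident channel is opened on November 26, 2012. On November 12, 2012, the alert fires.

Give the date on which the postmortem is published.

The incident channel is opened: Nov 26, 2012.
The root cause is identified: Nov 26, 2012 + 4 weeks = Dec 24, 2012.
The fix is deployed: Dec 24, 2012 + 15 days = Jan 8, 2013.
The alert fires: Nov 12, 2012.
The on-call engineer is paged: Nov 12, 2012 + 4 days = Nov 16, 2012.
The incident is resolved: Nov 16, 2012 + 8 weeks = Jan 11, 2013.
Both prerequisites met — the fix is deployed (Jan 8, 2013), the incident is resolved (Jan 11, 2013); the later is Jan 11, 2013.
The postmortem is published: Jan 11, 2013 + 10 days = Jan 21, 2013.

January 21, 2013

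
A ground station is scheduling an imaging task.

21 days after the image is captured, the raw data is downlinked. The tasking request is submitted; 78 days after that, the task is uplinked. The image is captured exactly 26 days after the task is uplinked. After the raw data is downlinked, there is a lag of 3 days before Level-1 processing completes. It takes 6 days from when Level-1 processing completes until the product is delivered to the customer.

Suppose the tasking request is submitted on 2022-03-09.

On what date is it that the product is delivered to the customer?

The tasking request is submitted: Mar 9, 2022.
The task is uplinked: Mar 9, 2022 + 78 days = May 26, 2022.
The image is captured: May 26, 2022 + 26 days = Jun 21, 2022.
The raw data is downlinked: Jun 21, 2022 + 21 days = Jul 12, 2022.
Level-1 processing completes: Jul 12, 2022 + 3 days = Jul 15, 2022.
The product is delivered to the customer: Jul 15, 2022 + 6 days = Jul 21, 2022.

2022-07-21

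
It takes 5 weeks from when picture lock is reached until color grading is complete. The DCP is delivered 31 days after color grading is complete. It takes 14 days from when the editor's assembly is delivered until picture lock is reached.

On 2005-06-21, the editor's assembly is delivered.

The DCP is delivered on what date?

The editor's assembly is delivered: Jun 21, 2005.
Picture lock is reached: Jun 21, 2005 + 14 days = Jul 5, 2005.
Color grading is complete: Jul 5, 2005 + 5 weeks = Aug 9, 2005.
The DCP is delivered: Aug 9, 2005 + 31 days = Sep 9, 2005.

2005-09-09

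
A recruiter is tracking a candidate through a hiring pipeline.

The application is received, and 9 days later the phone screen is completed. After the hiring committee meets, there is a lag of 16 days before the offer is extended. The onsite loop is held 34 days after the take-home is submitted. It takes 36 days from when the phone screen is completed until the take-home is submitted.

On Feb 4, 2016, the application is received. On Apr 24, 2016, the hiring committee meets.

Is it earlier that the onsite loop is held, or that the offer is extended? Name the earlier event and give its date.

The onsite loop is held — Apr 23, 2016

The application is received: Feb 4, 2016.
The phone screen is completed: Feb 4, 2016 + 9 days = Feb 13, 2016.
The take-home is submitted: Feb 13, 2016 + 36 days = Mar 20, 2016.
The onsite loop is held: Mar 20, 2016 + 34 days = Apr 23, 2016.
The hiring committee meets: Apr 24, 2016.
The offer is extended: Apr 24, 2016 + 16 days = May 10, 2016.
Comparing: the onsite loop is held on Apr 23, 2016 vs the offer is extended on May 10, 2016. Earlier: the onsite loop is held.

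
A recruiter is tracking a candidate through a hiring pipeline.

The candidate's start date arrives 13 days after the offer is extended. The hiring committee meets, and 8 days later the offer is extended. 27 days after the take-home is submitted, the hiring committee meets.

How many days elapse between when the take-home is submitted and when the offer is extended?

Causal path: the take-home is submitted → the hiring committee meets → the offer is extended.
Total delay along the path: 27 + 8 = 35 days.

35 days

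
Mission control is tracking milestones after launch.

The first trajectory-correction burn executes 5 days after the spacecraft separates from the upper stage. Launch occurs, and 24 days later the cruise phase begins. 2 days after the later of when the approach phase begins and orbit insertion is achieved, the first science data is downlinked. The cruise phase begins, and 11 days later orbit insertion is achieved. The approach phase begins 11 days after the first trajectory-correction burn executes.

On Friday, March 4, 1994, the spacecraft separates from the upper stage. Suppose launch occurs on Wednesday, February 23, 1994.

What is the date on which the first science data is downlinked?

The spacecraft separates from the upper stage: Mar 4, 1994.
The first trajectory-correction burn executes: Mar 4, 1994 + 5 days = Mar 9, 1994.
The approach phase begins: Mar 9, 1994 + 11 days = Mar 20, 1994.
Launch occurs: Feb 23, 1994.
The cruise phase begins: Feb 23, 1994 + 24 days = Mar 19, 1994.
Orbit insertion is achieved: Mar 19, 1994 + 11 days = Mar 30, 1994.
Both prerequisites met — the approach phase begins (Mar 20, 1994), orbit insertion is achieved (Mar 30, 1994); the later is Mar 30, 1994.
The first science data is downlinked: Mar 30, 1994 + 2 days = Apr 1, 1994.

Friday, April 1, 1994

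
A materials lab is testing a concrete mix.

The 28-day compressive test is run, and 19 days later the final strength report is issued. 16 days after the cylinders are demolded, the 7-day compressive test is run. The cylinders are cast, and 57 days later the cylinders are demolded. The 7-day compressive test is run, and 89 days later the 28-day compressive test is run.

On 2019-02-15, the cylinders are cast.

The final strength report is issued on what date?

The cylinders are cast: Feb 15, 2019.
The cylinders are demolded: Feb 15, 2019 + 57 days = Apr 13, 2019.
The 7-day compressive test is run: Apr 13, 2019 + 16 days = Apr 29, 2019.
The 28-day compressive test is run: Apr 29, 2019 + 89 days = Jul 27, 2019.
The final strength report is issued: Jul 27, 2019 + 19 days = Aug 15, 2019.

2019-08-15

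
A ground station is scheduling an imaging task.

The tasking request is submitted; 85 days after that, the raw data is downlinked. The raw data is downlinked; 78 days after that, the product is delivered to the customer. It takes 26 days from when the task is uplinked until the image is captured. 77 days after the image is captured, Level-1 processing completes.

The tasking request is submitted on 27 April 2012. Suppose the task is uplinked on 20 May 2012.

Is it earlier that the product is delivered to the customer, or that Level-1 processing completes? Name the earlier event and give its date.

Level-1 processing completes — 31 August 2012

The tasking request is submitted: Apr 27, 2012.
The raw data is downlinked: Apr 27, 2012 + 85 days = Jul 21, 2012.
The product is delivered to the customer: Jul 21, 2012 + 78 days = Oct 7, 2012.
The task is uplinked: May 20, 2012.
The image is captured: May 20, 2012 + 26 days = Jun 15, 2012.
Level-1 processing completes: Jun 15, 2012 + 77 days = Aug 31, 2012.
Comparing: the product is delivered to the customer on Oct 7, 2012 vs Level-1 processing completes on Aug 31, 2012. Earlier: Level-1 processing completes.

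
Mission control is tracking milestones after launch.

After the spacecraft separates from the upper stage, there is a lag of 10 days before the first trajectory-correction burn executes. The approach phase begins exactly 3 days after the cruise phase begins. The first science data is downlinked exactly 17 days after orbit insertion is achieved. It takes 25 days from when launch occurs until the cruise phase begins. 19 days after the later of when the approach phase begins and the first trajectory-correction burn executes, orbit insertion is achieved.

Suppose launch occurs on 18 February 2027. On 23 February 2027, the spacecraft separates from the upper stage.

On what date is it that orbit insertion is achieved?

6 April 2027

Launch occurs: Feb 18, 2027.
The cruise phase begins: Feb 18, 2027 + 25 days = Mar 15, 2027.
The approach phase begins: Mar 15, 2027 + 3 days = Mar 18, 2027.
The spacecraft separates from the upper stage: Feb 23, 2027.
The first trajectory-correction burn executes: Feb 23, 2027 + 10 days = Mar 5, 2027.
Both prerequisites met — the approach phase begins (Mar 18, 2027), the first trajectory-correction burn executes (Mar 5, 2027); the later is Mar 18, 2027.
Orbit insertion is achieved: Mar 18, 2027 + 19 days = Apr 6, 2027.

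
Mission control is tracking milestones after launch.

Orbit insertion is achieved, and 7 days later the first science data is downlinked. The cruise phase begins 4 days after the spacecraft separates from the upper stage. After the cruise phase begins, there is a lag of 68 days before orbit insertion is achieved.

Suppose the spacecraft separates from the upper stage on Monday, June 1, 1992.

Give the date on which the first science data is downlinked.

Wednesday, August 19, 1992

The spacecraft separates from the upper stage: Jun 1, 1992.
The cruise phase begins: Jun 1, 1992 + 4 days = Jun 5, 1992.
Orbit insertion is achieved: Jun 5, 1992 + 68 days = Aug 12, 1992.
The first science data is downlinked: Aug 12, 1992 + 7 days = Aug 19, 1992.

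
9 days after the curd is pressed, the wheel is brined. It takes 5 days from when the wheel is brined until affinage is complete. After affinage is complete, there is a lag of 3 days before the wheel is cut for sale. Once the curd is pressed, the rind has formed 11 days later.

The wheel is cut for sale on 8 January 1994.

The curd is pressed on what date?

22 December 1993

The wheel is cut for sale: Jan 8, 1994.
Affinage is complete: Jan 8, 1994 − 3 days = Jan 5, 1994.
The wheel is brined: Jan 5, 1994 − 5 days = Dec 31, 1993.
The curd is pressed: Dec 31, 1993 − 9 days = Dec 22, 1993.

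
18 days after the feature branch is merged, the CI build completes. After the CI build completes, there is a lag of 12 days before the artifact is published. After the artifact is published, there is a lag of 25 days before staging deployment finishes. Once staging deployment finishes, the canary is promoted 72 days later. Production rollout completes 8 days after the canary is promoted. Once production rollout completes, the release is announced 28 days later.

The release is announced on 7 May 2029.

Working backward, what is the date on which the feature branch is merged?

25 November 2028

The release is announced: May 7, 2029.
Production rollout completes: May 7, 2029 − 28 days = Apr 9, 2029.
The canary is promoted: Apr 9, 2029 − 8 days = Apr 1, 2029.
Staging deployment finishes: Apr 1, 2029 − 72 days = Jan 19, 2029.
The artifact is published: Jan 19, 2029 − 25 days = Dec 25, 2028.
The CI build completes: Dec 25, 2028 − 12 days = Dec 13, 2028.
The feature branch is merged: Dec 13, 2028 − 18 days = Nov 25, 2028.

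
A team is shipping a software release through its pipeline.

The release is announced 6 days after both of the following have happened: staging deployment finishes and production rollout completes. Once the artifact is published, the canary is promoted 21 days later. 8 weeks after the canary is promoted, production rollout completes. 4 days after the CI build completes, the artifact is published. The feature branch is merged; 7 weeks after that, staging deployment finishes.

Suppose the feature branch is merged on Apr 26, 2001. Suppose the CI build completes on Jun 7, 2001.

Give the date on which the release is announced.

The feature branch is merged: Apr 26, 2001.
Staging deployment finishes: Apr 26, 2001 + 7 weeks = Jun 14, 2001.
The CI build completes: Jun 7, 2001.
The artifact is published: Jun 7, 2001 + 4 days = Jun 11, 2001.
The canary is promoted: Jun 11, 2001 + 21 days = Jul 2, 2001.
Production rollout completes: Jul 2, 2001 + 8 weeks = Aug 27, 2001.
Both prerequisites met — staging deployment finishes (Jun 14, 2001), production rollout completes (Aug 27, 2001); the later is Aug 27, 2001.
The release is announced: Aug 27, 2001 + 6 days = Sep 2, 2001.

Sep 2, 2001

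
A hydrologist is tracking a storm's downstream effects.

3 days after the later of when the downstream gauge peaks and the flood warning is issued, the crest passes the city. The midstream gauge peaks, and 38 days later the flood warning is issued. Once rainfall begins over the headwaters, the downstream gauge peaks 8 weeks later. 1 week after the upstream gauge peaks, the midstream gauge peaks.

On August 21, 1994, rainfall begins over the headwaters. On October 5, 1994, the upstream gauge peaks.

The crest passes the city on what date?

Rainfall begins over the headwaters: Aug 21, 1994.
The downstream gauge peaks: Aug 21, 1994 + 8 weeks = Oct 16, 1994.
The upstream gauge peaks: Oct 5, 1994.
The midstream gauge peaks: Oct 5, 1994 + 1 week = Oct 12, 1994.
The flood warning is issued: Oct 12, 1994 + 38 days = Nov 19, 1994.
Both prerequisites met — the downstream gauge peaks (Oct 16, 1994), the flood warning is issued (Nov 19, 1994); the later is Nov 19, 1994.
The crest passes the city: Nov 19, 1994 + 3 days = Nov 22, 1994.

November 22, 1994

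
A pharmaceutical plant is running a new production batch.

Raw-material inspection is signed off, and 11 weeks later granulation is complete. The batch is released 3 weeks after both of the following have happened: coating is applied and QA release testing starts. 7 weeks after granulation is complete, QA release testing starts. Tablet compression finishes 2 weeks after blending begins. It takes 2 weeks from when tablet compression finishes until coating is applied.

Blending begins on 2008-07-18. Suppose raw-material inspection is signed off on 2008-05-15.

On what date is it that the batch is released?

2008-10-09

Blending begins: Jul 18, 2008.
Tablet compression finishes: Jul 18, 2008 + 2 weeks = Aug 1, 2008.
Coating is applied: Aug 1, 2008 + 2 weeks = Aug 15, 2008.
Raw-material inspection is signed off: May 15, 2008.
Granulation is complete: May 15, 2008 + 11 weeks = Jul 31, 2008.
QA release testing starts: Jul 31, 2008 + 7 weeks = Sep 18, 2008.
Both prerequisites met — coating is applied (Aug 15, 2008), QA release testing starts (Sep 18, 2008); the later is Sep 18, 2008.
The batch is released: Sep 18, 2008 + 3 weeks = Oct 9, 2008.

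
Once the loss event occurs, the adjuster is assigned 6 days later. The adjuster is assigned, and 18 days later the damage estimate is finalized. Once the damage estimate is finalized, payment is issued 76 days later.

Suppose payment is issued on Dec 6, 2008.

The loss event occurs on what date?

Payment is issued: Dec 6, 2008.
The damage estimate is finalized: Dec 6, 2008 − 76 days = Sep 21, 2008.
The adjuster is assigned: Sep 21, 2008 − 18 days = Sep 3, 2008.
The loss event occurs: Sep 3, 2008 − 6 days = Aug 28, 2008.

Aug 28, 2008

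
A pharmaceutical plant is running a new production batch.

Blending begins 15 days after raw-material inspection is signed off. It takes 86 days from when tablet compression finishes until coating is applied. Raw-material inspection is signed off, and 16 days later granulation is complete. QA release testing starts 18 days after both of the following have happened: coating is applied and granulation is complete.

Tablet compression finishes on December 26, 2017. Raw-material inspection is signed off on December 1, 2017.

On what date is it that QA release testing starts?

April 9, 2018

Tablet compression finishes: Dec 26, 2017.
Coating is applied: Dec 26, 2017 + 86 days = Mar 22, 2018.
Raw-material inspection is signed off: Dec 1, 2017.
Granulation is complete: Dec 1, 2017 + 16 days = Dec 17, 2017.
Both prerequisites met — coating is applied (Mar 22, 2018), granulation is complete (Dec 17, 2017); the later is Mar 22, 2018.
QA release testing starts: Mar 22, 2018 + 18 days = Apr 9, 2018.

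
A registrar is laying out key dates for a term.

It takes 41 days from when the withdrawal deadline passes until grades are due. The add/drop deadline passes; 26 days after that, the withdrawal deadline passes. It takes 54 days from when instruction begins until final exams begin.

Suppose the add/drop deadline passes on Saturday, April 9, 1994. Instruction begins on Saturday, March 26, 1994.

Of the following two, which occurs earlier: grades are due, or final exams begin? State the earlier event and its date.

The add/drop deadline passes: Apr 9, 1994.
The withdrawal deadline passes: Apr 9, 1994 + 26 days = May 5, 1994.
Grades are due: May 5, 1994 + 41 days = Jun 15, 1994.
Instruction begins: Mar 26, 1994.
Final exams begin: Mar 26, 1994 + 54 days = May 19, 1994.
Comparing: grades are due on Jun 15, 1994 vs final exams begin on May 19, 1994. Earlier: final exams begin.

Final exams begin — Thursday, May 19, 1994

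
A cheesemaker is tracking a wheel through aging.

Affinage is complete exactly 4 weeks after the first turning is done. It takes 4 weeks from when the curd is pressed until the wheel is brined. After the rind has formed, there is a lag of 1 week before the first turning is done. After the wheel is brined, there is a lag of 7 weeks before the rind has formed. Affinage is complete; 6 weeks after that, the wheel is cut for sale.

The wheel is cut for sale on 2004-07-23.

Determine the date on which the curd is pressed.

The wheel is cut for sale: Jul 23, 2004.
Affinage is complete: Jul 23, 2004 − 6 weeks = Jun 11, 2004.
The first turning is done: Jun 11, 2004 − 4 weeks = May 14, 2004.
The rind has formed: May 14, 2004 − 1 week = May 7, 2004.
The wheel is brined: May 7, 2004 − 7 weeks = Mar 19, 2004.
The curd is pressed: Mar 19, 2004 − 4 weeks = Feb 20, 2004.

2004-02-20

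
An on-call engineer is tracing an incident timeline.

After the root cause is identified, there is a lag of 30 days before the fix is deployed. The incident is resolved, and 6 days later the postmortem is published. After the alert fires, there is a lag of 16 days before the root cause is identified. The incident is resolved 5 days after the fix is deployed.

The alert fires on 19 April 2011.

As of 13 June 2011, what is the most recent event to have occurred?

The alert fires: Apr 19, 2011.
The root cause is identified: Apr 19, 2011 + 16 days = May 5, 2011.
The fix is deployed: May 5, 2011 + 30 days = Jun 4, 2011.
The incident is resolved: Jun 4, 2011 + 5 days = Jun 9, 2011.
The postmortem is published: Jun 9, 2011 + 6 days = Jun 15, 2011.
Jun 13, 2011 falls between when the incident is resolved (Jun 9, 2011) and when the postmortem is published (Jun 15, 2011).

The incident is resolved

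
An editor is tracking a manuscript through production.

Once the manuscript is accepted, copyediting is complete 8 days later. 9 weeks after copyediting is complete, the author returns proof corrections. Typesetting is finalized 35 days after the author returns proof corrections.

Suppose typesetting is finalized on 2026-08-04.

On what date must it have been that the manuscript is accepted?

2026-04-20

Typesetting is finalized: Aug 4, 2026.
The author returns proof corrections: Aug 4, 2026 − 35 days = Jun 30, 2026.
Copyediting is complete: Jun 30, 2026 − 9 weeks = Apr 28, 2026.
The manuscript is accepted: Apr 28, 2026 − 8 days = Apr 20, 2026.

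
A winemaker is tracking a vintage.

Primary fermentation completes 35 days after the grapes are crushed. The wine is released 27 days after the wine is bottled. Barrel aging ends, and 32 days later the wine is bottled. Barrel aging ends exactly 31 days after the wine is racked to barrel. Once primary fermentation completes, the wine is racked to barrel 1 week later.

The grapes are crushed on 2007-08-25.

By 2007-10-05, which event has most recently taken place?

The grapes are crushed: Aug 25, 2007.
Primary fermentation completes: Aug 25, 2007 + 35 days = Sep 29, 2007.
The wine is racked to barrel: Sep 29, 2007 + 1 week = Oct 6, 2007.
Barrel aging ends: Oct 6, 2007 + 31 days = Nov 6, 2007.
The wine is bottled: Nov 6, 2007 + 32 days = Dec 8, 2007.
The wine is released: Dec 8, 2007 + 27 days = Jan 4, 2008.
Oct 5, 2007 falls between when primary fermentation completes (Sep 29, 2007) and when the wine is racked to barrel (Oct 6, 2007).

Primary fermentation completes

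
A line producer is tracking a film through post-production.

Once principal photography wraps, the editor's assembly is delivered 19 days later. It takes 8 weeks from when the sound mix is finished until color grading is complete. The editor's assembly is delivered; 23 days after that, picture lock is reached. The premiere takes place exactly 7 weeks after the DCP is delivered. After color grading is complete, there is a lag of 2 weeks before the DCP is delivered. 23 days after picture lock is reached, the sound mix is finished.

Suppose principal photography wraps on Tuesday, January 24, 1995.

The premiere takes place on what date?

Principal photography wraps: Jan 24, 1995.
The editor's assembly is delivered: Jan 24, 1995 + 19 days = Feb 12, 1995.
Picture lock is reached: Feb 12, 1995 + 23 days = Mar 7, 1995.
The sound mix is finished: Mar 7, 1995 + 23 days = Mar 30, 1995.
Color grading is complete: Mar 30, 1995 + 8 weeks = May 25, 1995.
The DCP is delivered: May 25, 1995 + 2 weeks = Jun 8, 1995.
The premiere takes place: Jun 8, 1995 + 7 weeks = Jul 27, 1995.

Thursday, July 27, 1995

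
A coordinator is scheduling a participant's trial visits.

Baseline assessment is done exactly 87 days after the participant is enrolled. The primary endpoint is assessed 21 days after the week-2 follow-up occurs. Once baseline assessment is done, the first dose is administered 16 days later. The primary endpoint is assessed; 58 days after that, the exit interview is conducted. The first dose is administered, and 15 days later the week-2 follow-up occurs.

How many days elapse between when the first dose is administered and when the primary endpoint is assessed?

Causal path: the first dose is administered → the week-2 follow-up occurs → the primary endpoint is assessed.
Total delay along the path: 15 + 21 = 36 days.

36 days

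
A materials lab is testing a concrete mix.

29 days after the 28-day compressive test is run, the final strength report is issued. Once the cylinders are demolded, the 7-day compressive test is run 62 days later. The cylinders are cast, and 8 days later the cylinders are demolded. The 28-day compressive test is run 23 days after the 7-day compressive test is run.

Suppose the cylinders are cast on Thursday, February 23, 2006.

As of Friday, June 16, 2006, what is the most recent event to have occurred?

The cylinders are cast: Feb 23, 2006.
The cylinders are demolded: Feb 23, 2006 + 8 days = Mar 3, 2006.
The 7-day compressive test is run: Mar 3, 2006 + 62 days = May 4, 2006.
The 28-day compressive test is run: May 4, 2006 + 23 days = May 27, 2006.
The final strength report is issued: May 27, 2006 + 29 days = Jun 25, 2006.
Jun 16, 2006 falls between when the 28-day compressive test is run (May 27, 2006) and when the final strength report is issued (Jun 25, 2006).

The 28-day compressive test is run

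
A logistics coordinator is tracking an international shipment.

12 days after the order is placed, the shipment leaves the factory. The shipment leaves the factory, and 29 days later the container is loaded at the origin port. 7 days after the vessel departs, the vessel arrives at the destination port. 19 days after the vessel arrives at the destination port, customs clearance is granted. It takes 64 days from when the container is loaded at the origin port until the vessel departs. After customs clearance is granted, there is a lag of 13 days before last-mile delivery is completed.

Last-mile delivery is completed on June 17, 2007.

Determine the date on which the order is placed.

January 24, 2007

Last-mile delivery is completed: Jun 17, 2007.
Customs clearance is granted: Jun 17, 2007 − 13 days = Jun 4, 2007.
The vessel arrives at the destination port: Jun 4, 2007 − 19 days = May 16, 2007.
The vessel departs: May 16, 2007 − 7 days = May 9, 2007.
The container is loaded at the origin port: May 9, 2007 − 64 days = Mar 6, 2007.
The shipment leaves the factory: Mar 6, 2007 − 29 days = Feb 5, 2007.
The order is placed: Feb 5, 2007 − 12 days = Jan 24, 2007.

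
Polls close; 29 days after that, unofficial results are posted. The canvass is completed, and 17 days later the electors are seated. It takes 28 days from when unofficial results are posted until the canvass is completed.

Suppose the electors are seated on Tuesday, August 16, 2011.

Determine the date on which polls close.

Friday, June 3, 2011

The electors are seated: Aug 16, 2011.
The canvass is completed: Aug 16, 2011 − 17 days = Jul 30, 2011.
Unofficial results are posted: Jul 30, 2011 − 28 days = Jul 2, 2011.
Polls close: Jul 2, 2011 − 29 days = Jun 3, 2011.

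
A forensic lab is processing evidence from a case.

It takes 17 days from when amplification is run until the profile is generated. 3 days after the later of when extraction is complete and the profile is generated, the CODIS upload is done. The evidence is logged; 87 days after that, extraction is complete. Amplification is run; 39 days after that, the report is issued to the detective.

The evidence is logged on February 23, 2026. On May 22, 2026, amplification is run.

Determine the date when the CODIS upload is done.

June 11, 2026

The evidence is logged: Feb 23, 2026.
Extraction is complete: Feb 23, 2026 + 87 days = May 21, 2026.
Amplification is run: May 22, 2026.
The profile is generated: May 22, 2026 + 17 days = Jun 8, 2026.
Both prerequisites met — extraction is complete (May 21, 2026), the profile is generated (Jun 8, 2026); the later is Jun 8, 2026.
The CODIS upload is done: Jun 8, 2026 + 3 days = Jun 11, 2026.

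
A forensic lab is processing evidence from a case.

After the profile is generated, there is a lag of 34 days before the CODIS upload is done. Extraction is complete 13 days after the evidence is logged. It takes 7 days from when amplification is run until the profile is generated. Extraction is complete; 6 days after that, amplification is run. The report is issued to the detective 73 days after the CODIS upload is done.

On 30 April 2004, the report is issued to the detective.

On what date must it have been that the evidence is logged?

19 December 2003

The report is issued to the detective: Apr 30, 2004.
The CODIS upload is done: Apr 30, 2004 − 73 days = Feb 17, 2004.
The profile is generated: Feb 17, 2004 − 34 days = Jan 14, 2004.
Amplification is run: Jan 14, 2004 − 7 days = Jan 7, 2004.
Extraction is complete: Jan 7, 2004 − 6 days = Jan 1, 2004.
The evidence is logged: Jan 1, 2004 − 13 days = Dec 19, 2003.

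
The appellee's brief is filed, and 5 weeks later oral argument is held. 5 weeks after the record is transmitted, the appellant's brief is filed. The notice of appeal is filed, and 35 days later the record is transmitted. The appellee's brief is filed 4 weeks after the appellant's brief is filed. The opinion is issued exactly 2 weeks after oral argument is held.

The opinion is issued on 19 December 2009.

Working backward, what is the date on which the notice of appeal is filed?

25 July 2009

The opinion is issued: Dec 19, 2009.
Oral argument is held: Dec 19, 2009 − 2 weeks = Dec 5, 2009.
The appellee's brief is filed: Dec 5, 2009 − 5 weeks = Oct 31, 2009.
The appellant's brief is filed: Oct 31, 2009 − 4 weeks = Oct 3, 2009.
The record is transmitted: Oct 3, 2009 − 5 weeks = Aug 29, 2009.
The notice of appeal is filed: Aug 29, 2009 − 35 days = Jul 25, 2009.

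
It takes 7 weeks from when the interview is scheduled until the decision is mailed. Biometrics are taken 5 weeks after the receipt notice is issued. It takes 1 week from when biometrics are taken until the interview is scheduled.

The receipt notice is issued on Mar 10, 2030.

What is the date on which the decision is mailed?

The receipt notice is issued: Mar 10, 2030.
Biometrics are taken: Mar 10, 2030 + 5 weeks = Apr 14, 2030.
The interview is scheduled: Apr 14, 2030 + 1 week = Apr 21, 2030.
The decision is mailed: Apr 21, 2030 + 7 weeks = Jun 9, 2030.

Jun 9, 2030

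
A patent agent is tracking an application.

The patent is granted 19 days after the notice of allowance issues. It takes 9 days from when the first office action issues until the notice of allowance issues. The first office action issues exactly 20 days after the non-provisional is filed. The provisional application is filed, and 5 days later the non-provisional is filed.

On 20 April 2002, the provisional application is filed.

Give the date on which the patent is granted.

12 June 2002

The provisional application is filed: Apr 20, 2002.
The non-provisional is filed: Apr 20, 2002 + 5 days = Apr 25, 2002.
The first office action issues: Apr 25, 2002 + 20 days = May 15, 2002.
The notice of allowance issues: May 15, 2002 + 9 days = May 24, 2002.
The patent is granted: May 24, 2002 + 19 days = Jun 12, 2002.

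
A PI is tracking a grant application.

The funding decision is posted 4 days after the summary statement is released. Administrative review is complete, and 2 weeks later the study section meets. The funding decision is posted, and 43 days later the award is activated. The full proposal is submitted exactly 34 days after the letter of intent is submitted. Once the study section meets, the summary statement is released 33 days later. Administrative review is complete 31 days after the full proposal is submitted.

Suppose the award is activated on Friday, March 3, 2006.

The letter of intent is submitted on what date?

The award is activated: Mar 3, 2006.
The funding decision is posted: Mar 3, 2006 − 43 days = Jan 19, 2006.
The summary statement is released: Jan 19, 2006 − 4 days = Jan 15, 2006.
The study section meets: Jan 15, 2006 − 33 days = Dec 13, 2005.
Administrative review is complete: Dec 13, 2005 − 2 weeks = Nov 29, 2005.
The full proposal is submitted: Nov 29, 2005 − 31 days = Oct 29, 2005.
The letter of intent is submitted: Oct 29, 2005 − 34 days = Sep 25, 2005.

Sunday, September 25, 2005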